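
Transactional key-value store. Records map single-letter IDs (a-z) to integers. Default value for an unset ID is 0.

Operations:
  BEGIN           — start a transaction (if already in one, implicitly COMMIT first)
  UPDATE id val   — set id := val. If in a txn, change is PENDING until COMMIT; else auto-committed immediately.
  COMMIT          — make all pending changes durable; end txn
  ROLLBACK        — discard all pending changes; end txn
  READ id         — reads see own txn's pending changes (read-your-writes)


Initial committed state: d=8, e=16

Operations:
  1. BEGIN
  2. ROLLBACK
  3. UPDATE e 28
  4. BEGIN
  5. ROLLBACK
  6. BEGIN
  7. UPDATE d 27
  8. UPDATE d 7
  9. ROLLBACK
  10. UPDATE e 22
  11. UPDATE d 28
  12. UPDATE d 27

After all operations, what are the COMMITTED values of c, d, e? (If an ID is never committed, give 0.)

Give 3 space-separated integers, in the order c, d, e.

Answer: 0 27 22

Derivation:
Initial committed: {d=8, e=16}
Op 1: BEGIN: in_txn=True, pending={}
Op 2: ROLLBACK: discarded pending []; in_txn=False
Op 3: UPDATE e=28 (auto-commit; committed e=28)
Op 4: BEGIN: in_txn=True, pending={}
Op 5: ROLLBACK: discarded pending []; in_txn=False
Op 6: BEGIN: in_txn=True, pending={}
Op 7: UPDATE d=27 (pending; pending now {d=27})
Op 8: UPDATE d=7 (pending; pending now {d=7})
Op 9: ROLLBACK: discarded pending ['d']; in_txn=False
Op 10: UPDATE e=22 (auto-commit; committed e=22)
Op 11: UPDATE d=28 (auto-commit; committed d=28)
Op 12: UPDATE d=27 (auto-commit; committed d=27)
Final committed: {d=27, e=22}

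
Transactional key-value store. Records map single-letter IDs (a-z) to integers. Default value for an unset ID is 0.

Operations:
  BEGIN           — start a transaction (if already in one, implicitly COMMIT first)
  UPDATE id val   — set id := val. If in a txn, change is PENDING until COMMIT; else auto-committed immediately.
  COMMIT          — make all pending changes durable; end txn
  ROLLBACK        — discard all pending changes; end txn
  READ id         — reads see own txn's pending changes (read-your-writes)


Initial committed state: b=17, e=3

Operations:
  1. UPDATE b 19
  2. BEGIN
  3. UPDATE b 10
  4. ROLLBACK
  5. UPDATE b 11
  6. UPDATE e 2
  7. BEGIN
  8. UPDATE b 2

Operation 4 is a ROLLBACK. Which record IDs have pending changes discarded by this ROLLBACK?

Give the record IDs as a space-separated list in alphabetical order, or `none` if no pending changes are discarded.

Answer: b

Derivation:
Initial committed: {b=17, e=3}
Op 1: UPDATE b=19 (auto-commit; committed b=19)
Op 2: BEGIN: in_txn=True, pending={}
Op 3: UPDATE b=10 (pending; pending now {b=10})
Op 4: ROLLBACK: discarded pending ['b']; in_txn=False
Op 5: UPDATE b=11 (auto-commit; committed b=11)
Op 6: UPDATE e=2 (auto-commit; committed e=2)
Op 7: BEGIN: in_txn=True, pending={}
Op 8: UPDATE b=2 (pending; pending now {b=2})
ROLLBACK at op 4 discards: ['b']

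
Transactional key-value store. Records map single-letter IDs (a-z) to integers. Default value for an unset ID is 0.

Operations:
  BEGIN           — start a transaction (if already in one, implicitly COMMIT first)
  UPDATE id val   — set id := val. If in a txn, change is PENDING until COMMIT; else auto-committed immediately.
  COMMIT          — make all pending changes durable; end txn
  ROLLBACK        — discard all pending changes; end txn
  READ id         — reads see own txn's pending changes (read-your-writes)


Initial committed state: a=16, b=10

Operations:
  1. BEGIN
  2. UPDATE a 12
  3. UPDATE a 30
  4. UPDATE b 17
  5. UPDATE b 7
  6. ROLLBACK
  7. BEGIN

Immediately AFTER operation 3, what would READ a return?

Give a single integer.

Initial committed: {a=16, b=10}
Op 1: BEGIN: in_txn=True, pending={}
Op 2: UPDATE a=12 (pending; pending now {a=12})
Op 3: UPDATE a=30 (pending; pending now {a=30})
After op 3: visible(a) = 30 (pending={a=30}, committed={a=16, b=10})

Answer: 30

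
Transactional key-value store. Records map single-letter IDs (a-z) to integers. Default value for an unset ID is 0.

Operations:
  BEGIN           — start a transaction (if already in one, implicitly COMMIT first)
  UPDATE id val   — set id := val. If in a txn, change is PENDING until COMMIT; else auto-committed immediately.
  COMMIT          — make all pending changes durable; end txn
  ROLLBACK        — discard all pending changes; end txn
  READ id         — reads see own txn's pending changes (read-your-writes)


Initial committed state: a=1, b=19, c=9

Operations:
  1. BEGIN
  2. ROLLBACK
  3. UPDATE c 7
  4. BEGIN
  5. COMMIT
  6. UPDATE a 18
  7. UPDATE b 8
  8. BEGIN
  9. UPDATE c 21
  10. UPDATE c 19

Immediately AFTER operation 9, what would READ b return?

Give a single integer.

Answer: 8

Derivation:
Initial committed: {a=1, b=19, c=9}
Op 1: BEGIN: in_txn=True, pending={}
Op 2: ROLLBACK: discarded pending []; in_txn=False
Op 3: UPDATE c=7 (auto-commit; committed c=7)
Op 4: BEGIN: in_txn=True, pending={}
Op 5: COMMIT: merged [] into committed; committed now {a=1, b=19, c=7}
Op 6: UPDATE a=18 (auto-commit; committed a=18)
Op 7: UPDATE b=8 (auto-commit; committed b=8)
Op 8: BEGIN: in_txn=True, pending={}
Op 9: UPDATE c=21 (pending; pending now {c=21})
After op 9: visible(b) = 8 (pending={c=21}, committed={a=18, b=8, c=7})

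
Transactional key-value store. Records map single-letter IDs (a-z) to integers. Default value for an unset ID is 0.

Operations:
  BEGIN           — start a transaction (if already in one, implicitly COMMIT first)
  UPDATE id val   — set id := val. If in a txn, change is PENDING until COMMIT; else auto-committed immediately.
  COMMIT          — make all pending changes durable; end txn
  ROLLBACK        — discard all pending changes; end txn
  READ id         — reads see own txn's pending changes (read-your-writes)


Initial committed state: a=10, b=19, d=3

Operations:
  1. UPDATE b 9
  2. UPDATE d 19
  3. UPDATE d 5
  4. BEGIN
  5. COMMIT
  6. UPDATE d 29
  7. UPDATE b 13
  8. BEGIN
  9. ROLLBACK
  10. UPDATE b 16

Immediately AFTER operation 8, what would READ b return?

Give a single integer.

Initial committed: {a=10, b=19, d=3}
Op 1: UPDATE b=9 (auto-commit; committed b=9)
Op 2: UPDATE d=19 (auto-commit; committed d=19)
Op 3: UPDATE d=5 (auto-commit; committed d=5)
Op 4: BEGIN: in_txn=True, pending={}
Op 5: COMMIT: merged [] into committed; committed now {a=10, b=9, d=5}
Op 6: UPDATE d=29 (auto-commit; committed d=29)
Op 7: UPDATE b=13 (auto-commit; committed b=13)
Op 8: BEGIN: in_txn=True, pending={}
After op 8: visible(b) = 13 (pending={}, committed={a=10, b=13, d=29})

Answer: 13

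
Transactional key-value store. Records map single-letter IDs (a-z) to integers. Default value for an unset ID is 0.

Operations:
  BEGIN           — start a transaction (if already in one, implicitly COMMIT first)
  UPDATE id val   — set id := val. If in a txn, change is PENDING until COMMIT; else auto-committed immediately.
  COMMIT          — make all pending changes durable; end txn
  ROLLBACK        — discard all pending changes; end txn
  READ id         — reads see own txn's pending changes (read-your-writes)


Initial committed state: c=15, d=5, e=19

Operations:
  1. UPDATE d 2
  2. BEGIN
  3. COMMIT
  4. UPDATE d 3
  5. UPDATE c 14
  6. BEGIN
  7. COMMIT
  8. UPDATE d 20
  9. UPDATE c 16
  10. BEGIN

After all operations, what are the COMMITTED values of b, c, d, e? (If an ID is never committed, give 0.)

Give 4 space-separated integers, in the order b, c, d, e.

Initial committed: {c=15, d=5, e=19}
Op 1: UPDATE d=2 (auto-commit; committed d=2)
Op 2: BEGIN: in_txn=True, pending={}
Op 3: COMMIT: merged [] into committed; committed now {c=15, d=2, e=19}
Op 4: UPDATE d=3 (auto-commit; committed d=3)
Op 5: UPDATE c=14 (auto-commit; committed c=14)
Op 6: BEGIN: in_txn=True, pending={}
Op 7: COMMIT: merged [] into committed; committed now {c=14, d=3, e=19}
Op 8: UPDATE d=20 (auto-commit; committed d=20)
Op 9: UPDATE c=16 (auto-commit; committed c=16)
Op 10: BEGIN: in_txn=True, pending={}
Final committed: {c=16, d=20, e=19}

Answer: 0 16 20 19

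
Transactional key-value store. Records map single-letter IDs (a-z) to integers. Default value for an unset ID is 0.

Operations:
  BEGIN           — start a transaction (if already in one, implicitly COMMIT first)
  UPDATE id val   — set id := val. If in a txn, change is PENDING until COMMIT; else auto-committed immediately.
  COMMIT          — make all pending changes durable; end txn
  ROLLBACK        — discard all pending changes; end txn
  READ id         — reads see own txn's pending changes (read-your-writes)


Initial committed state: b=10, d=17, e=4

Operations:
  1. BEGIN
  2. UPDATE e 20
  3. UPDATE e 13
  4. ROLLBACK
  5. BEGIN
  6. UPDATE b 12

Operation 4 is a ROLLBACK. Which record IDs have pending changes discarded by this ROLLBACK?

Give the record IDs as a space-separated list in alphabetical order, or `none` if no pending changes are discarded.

Initial committed: {b=10, d=17, e=4}
Op 1: BEGIN: in_txn=True, pending={}
Op 2: UPDATE e=20 (pending; pending now {e=20})
Op 3: UPDATE e=13 (pending; pending now {e=13})
Op 4: ROLLBACK: discarded pending ['e']; in_txn=False
Op 5: BEGIN: in_txn=True, pending={}
Op 6: UPDATE b=12 (pending; pending now {b=12})
ROLLBACK at op 4 discards: ['e']

Answer: e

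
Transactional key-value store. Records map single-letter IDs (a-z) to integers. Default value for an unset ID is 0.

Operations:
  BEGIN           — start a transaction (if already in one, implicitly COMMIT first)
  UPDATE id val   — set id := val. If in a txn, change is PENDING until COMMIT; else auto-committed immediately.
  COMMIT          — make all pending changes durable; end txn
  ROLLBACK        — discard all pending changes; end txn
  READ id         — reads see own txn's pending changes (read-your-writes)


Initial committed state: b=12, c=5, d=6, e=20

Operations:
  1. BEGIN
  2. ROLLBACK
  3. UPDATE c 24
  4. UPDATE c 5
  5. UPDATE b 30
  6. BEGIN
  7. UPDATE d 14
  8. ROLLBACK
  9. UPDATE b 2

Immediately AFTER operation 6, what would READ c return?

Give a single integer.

Answer: 5

Derivation:
Initial committed: {b=12, c=5, d=6, e=20}
Op 1: BEGIN: in_txn=True, pending={}
Op 2: ROLLBACK: discarded pending []; in_txn=False
Op 3: UPDATE c=24 (auto-commit; committed c=24)
Op 4: UPDATE c=5 (auto-commit; committed c=5)
Op 5: UPDATE b=30 (auto-commit; committed b=30)
Op 6: BEGIN: in_txn=True, pending={}
After op 6: visible(c) = 5 (pending={}, committed={b=30, c=5, d=6, e=20})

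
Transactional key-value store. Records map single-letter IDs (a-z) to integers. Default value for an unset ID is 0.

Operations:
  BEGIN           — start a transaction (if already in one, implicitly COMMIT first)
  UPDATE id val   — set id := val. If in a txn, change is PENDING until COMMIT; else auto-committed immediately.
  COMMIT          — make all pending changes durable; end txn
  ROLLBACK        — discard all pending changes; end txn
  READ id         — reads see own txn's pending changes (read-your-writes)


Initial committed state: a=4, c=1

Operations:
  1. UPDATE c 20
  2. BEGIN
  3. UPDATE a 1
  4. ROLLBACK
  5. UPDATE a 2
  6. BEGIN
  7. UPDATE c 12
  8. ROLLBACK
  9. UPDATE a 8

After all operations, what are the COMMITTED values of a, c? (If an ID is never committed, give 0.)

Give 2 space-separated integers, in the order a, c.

Answer: 8 20

Derivation:
Initial committed: {a=4, c=1}
Op 1: UPDATE c=20 (auto-commit; committed c=20)
Op 2: BEGIN: in_txn=True, pending={}
Op 3: UPDATE a=1 (pending; pending now {a=1})
Op 4: ROLLBACK: discarded pending ['a']; in_txn=False
Op 5: UPDATE a=2 (auto-commit; committed a=2)
Op 6: BEGIN: in_txn=True, pending={}
Op 7: UPDATE c=12 (pending; pending now {c=12})
Op 8: ROLLBACK: discarded pending ['c']; in_txn=False
Op 9: UPDATE a=8 (auto-commit; committed a=8)
Final committed: {a=8, c=20}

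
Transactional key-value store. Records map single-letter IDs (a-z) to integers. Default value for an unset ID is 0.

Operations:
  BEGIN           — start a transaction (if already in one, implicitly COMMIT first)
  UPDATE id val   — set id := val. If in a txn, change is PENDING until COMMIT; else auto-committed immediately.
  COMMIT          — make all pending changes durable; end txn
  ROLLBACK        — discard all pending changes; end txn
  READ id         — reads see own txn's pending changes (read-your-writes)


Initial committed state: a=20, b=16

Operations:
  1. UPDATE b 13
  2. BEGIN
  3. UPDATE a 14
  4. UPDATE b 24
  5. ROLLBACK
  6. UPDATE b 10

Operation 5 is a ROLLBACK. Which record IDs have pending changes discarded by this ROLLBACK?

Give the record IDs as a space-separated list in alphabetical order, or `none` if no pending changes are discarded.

Initial committed: {a=20, b=16}
Op 1: UPDATE b=13 (auto-commit; committed b=13)
Op 2: BEGIN: in_txn=True, pending={}
Op 3: UPDATE a=14 (pending; pending now {a=14})
Op 4: UPDATE b=24 (pending; pending now {a=14, b=24})
Op 5: ROLLBACK: discarded pending ['a', 'b']; in_txn=False
Op 6: UPDATE b=10 (auto-commit; committed b=10)
ROLLBACK at op 5 discards: ['a', 'b']

Answer: a b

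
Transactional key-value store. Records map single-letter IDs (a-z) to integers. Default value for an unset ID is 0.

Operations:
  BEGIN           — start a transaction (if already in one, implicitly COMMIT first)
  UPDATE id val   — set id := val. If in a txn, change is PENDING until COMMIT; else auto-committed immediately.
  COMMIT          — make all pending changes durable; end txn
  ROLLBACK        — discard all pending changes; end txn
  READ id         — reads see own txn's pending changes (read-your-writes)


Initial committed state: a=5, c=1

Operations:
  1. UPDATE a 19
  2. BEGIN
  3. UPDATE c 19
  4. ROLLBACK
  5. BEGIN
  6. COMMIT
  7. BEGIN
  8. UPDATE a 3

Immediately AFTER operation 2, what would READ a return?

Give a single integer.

Answer: 19

Derivation:
Initial committed: {a=5, c=1}
Op 1: UPDATE a=19 (auto-commit; committed a=19)
Op 2: BEGIN: in_txn=True, pending={}
After op 2: visible(a) = 19 (pending={}, committed={a=19, c=1})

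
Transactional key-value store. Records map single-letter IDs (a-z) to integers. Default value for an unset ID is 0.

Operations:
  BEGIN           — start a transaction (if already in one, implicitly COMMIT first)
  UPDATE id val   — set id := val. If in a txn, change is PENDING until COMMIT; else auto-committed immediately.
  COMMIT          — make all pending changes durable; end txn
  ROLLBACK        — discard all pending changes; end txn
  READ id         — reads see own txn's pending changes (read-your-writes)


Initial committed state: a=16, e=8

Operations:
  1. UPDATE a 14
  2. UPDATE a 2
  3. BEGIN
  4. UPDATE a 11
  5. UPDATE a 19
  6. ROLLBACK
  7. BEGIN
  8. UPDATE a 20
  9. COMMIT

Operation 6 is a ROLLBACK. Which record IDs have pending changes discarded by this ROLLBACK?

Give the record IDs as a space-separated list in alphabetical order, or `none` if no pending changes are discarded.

Initial committed: {a=16, e=8}
Op 1: UPDATE a=14 (auto-commit; committed a=14)
Op 2: UPDATE a=2 (auto-commit; committed a=2)
Op 3: BEGIN: in_txn=True, pending={}
Op 4: UPDATE a=11 (pending; pending now {a=11})
Op 5: UPDATE a=19 (pending; pending now {a=19})
Op 6: ROLLBACK: discarded pending ['a']; in_txn=False
Op 7: BEGIN: in_txn=True, pending={}
Op 8: UPDATE a=20 (pending; pending now {a=20})
Op 9: COMMIT: merged ['a'] into committed; committed now {a=20, e=8}
ROLLBACK at op 6 discards: ['a']

Answer: a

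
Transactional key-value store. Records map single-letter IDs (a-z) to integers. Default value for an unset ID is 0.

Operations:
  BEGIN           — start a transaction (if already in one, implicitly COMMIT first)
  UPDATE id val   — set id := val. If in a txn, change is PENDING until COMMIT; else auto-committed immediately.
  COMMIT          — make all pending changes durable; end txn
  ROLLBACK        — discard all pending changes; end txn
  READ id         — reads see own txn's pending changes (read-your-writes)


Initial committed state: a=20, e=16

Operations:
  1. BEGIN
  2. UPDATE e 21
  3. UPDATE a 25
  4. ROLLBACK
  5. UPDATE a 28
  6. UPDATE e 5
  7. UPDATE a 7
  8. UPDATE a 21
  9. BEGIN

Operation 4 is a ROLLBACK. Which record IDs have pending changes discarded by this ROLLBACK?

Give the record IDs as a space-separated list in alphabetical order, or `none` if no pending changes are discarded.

Answer: a e

Derivation:
Initial committed: {a=20, e=16}
Op 1: BEGIN: in_txn=True, pending={}
Op 2: UPDATE e=21 (pending; pending now {e=21})
Op 3: UPDATE a=25 (pending; pending now {a=25, e=21})
Op 4: ROLLBACK: discarded pending ['a', 'e']; in_txn=False
Op 5: UPDATE a=28 (auto-commit; committed a=28)
Op 6: UPDATE e=5 (auto-commit; committed e=5)
Op 7: UPDATE a=7 (auto-commit; committed a=7)
Op 8: UPDATE a=21 (auto-commit; committed a=21)
Op 9: BEGIN: in_txn=True, pending={}
ROLLBACK at op 4 discards: ['a', 'e']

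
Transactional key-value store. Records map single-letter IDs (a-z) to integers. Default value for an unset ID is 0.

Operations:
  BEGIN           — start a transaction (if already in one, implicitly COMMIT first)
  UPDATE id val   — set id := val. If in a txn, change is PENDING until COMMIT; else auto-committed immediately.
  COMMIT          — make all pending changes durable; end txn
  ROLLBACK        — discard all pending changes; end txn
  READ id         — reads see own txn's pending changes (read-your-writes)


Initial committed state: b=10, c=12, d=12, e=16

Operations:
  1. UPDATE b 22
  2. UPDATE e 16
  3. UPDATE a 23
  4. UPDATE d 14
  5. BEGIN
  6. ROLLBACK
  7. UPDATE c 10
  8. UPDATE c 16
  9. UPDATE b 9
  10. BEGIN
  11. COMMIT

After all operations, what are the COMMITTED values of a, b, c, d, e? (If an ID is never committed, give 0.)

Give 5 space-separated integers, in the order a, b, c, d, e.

Initial committed: {b=10, c=12, d=12, e=16}
Op 1: UPDATE b=22 (auto-commit; committed b=22)
Op 2: UPDATE e=16 (auto-commit; committed e=16)
Op 3: UPDATE a=23 (auto-commit; committed a=23)
Op 4: UPDATE d=14 (auto-commit; committed d=14)
Op 5: BEGIN: in_txn=True, pending={}
Op 6: ROLLBACK: discarded pending []; in_txn=False
Op 7: UPDATE c=10 (auto-commit; committed c=10)
Op 8: UPDATE c=16 (auto-commit; committed c=16)
Op 9: UPDATE b=9 (auto-commit; committed b=9)
Op 10: BEGIN: in_txn=True, pending={}
Op 11: COMMIT: merged [] into committed; committed now {a=23, b=9, c=16, d=14, e=16}
Final committed: {a=23, b=9, c=16, d=14, e=16}

Answer: 23 9 16 14 16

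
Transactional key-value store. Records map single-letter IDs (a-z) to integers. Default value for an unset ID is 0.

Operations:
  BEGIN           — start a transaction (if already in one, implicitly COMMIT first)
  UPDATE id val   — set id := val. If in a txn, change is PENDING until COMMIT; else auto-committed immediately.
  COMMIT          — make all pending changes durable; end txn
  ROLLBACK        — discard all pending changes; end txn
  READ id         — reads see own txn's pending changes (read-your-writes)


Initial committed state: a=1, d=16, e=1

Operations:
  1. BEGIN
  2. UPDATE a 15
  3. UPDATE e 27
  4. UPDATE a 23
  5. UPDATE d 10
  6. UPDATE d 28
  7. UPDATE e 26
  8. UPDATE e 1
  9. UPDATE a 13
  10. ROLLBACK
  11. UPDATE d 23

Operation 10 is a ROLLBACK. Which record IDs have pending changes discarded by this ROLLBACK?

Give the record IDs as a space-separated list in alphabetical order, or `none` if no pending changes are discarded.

Initial committed: {a=1, d=16, e=1}
Op 1: BEGIN: in_txn=True, pending={}
Op 2: UPDATE a=15 (pending; pending now {a=15})
Op 3: UPDATE e=27 (pending; pending now {a=15, e=27})
Op 4: UPDATE a=23 (pending; pending now {a=23, e=27})
Op 5: UPDATE d=10 (pending; pending now {a=23, d=10, e=27})
Op 6: UPDATE d=28 (pending; pending now {a=23, d=28, e=27})
Op 7: UPDATE e=26 (pending; pending now {a=23, d=28, e=26})
Op 8: UPDATE e=1 (pending; pending now {a=23, d=28, e=1})
Op 9: UPDATE a=13 (pending; pending now {a=13, d=28, e=1})
Op 10: ROLLBACK: discarded pending ['a', 'd', 'e']; in_txn=False
Op 11: UPDATE d=23 (auto-commit; committed d=23)
ROLLBACK at op 10 discards: ['a', 'd', 'e']

Answer: a d e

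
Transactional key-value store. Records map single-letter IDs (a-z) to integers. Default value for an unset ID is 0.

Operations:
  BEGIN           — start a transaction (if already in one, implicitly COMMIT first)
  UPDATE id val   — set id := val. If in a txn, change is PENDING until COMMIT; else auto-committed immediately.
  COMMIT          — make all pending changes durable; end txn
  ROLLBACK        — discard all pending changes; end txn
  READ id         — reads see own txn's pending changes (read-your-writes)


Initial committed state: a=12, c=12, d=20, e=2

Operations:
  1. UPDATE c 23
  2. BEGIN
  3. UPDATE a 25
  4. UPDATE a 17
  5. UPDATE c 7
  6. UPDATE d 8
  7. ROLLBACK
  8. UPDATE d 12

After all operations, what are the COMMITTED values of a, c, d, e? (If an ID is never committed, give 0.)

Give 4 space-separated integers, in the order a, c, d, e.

Initial committed: {a=12, c=12, d=20, e=2}
Op 1: UPDATE c=23 (auto-commit; committed c=23)
Op 2: BEGIN: in_txn=True, pending={}
Op 3: UPDATE a=25 (pending; pending now {a=25})
Op 4: UPDATE a=17 (pending; pending now {a=17})
Op 5: UPDATE c=7 (pending; pending now {a=17, c=7})
Op 6: UPDATE d=8 (pending; pending now {a=17, c=7, d=8})
Op 7: ROLLBACK: discarded pending ['a', 'c', 'd']; in_txn=False
Op 8: UPDATE d=12 (auto-commit; committed d=12)
Final committed: {a=12, c=23, d=12, e=2}

Answer: 12 23 12 2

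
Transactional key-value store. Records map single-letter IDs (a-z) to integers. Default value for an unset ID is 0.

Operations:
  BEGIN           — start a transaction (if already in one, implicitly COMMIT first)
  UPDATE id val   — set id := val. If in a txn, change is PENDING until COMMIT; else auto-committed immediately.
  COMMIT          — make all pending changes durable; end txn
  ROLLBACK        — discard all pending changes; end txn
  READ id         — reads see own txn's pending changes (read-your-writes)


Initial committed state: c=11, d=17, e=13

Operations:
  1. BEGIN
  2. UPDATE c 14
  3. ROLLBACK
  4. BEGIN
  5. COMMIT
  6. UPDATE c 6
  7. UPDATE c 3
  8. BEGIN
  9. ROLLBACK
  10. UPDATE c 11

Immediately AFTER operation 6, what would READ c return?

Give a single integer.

Initial committed: {c=11, d=17, e=13}
Op 1: BEGIN: in_txn=True, pending={}
Op 2: UPDATE c=14 (pending; pending now {c=14})
Op 3: ROLLBACK: discarded pending ['c']; in_txn=False
Op 4: BEGIN: in_txn=True, pending={}
Op 5: COMMIT: merged [] into committed; committed now {c=11, d=17, e=13}
Op 6: UPDATE c=6 (auto-commit; committed c=6)
After op 6: visible(c) = 6 (pending={}, committed={c=6, d=17, e=13})

Answer: 6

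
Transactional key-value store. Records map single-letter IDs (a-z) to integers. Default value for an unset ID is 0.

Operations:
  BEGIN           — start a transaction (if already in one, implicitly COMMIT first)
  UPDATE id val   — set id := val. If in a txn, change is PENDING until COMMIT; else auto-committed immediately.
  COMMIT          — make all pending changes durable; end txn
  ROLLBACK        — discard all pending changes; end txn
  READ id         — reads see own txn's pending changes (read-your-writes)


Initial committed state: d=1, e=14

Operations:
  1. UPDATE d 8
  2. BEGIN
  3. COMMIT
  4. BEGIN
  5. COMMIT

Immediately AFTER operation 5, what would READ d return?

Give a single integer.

Initial committed: {d=1, e=14}
Op 1: UPDATE d=8 (auto-commit; committed d=8)
Op 2: BEGIN: in_txn=True, pending={}
Op 3: COMMIT: merged [] into committed; committed now {d=8, e=14}
Op 4: BEGIN: in_txn=True, pending={}
Op 5: COMMIT: merged [] into committed; committed now {d=8, e=14}
After op 5: visible(d) = 8 (pending={}, committed={d=8, e=14})

Answer: 8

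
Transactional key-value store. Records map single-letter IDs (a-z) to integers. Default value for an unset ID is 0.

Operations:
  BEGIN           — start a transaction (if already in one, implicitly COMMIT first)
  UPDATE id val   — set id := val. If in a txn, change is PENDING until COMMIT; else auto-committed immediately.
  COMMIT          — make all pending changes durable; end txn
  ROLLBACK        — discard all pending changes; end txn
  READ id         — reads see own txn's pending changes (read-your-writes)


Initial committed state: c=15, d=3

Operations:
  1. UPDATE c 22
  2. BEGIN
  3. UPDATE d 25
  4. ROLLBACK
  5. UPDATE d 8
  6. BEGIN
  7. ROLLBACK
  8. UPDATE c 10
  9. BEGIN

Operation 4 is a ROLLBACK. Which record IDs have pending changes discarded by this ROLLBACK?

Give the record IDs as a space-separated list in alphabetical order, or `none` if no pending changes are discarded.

Initial committed: {c=15, d=3}
Op 1: UPDATE c=22 (auto-commit; committed c=22)
Op 2: BEGIN: in_txn=True, pending={}
Op 3: UPDATE d=25 (pending; pending now {d=25})
Op 4: ROLLBACK: discarded pending ['d']; in_txn=False
Op 5: UPDATE d=8 (auto-commit; committed d=8)
Op 6: BEGIN: in_txn=True, pending={}
Op 7: ROLLBACK: discarded pending []; in_txn=False
Op 8: UPDATE c=10 (auto-commit; committed c=10)
Op 9: BEGIN: in_txn=True, pending={}
ROLLBACK at op 4 discards: ['d']

Answer: d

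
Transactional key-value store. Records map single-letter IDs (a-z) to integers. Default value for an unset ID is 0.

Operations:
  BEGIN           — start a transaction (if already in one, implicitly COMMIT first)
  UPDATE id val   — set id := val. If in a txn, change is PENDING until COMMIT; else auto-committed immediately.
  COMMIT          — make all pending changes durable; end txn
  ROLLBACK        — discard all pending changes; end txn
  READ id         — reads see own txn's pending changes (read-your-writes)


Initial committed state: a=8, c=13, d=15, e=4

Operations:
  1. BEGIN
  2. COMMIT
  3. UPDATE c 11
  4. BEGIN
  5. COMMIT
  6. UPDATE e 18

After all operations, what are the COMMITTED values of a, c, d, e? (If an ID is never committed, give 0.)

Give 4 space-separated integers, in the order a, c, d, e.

Initial committed: {a=8, c=13, d=15, e=4}
Op 1: BEGIN: in_txn=True, pending={}
Op 2: COMMIT: merged [] into committed; committed now {a=8, c=13, d=15, e=4}
Op 3: UPDATE c=11 (auto-commit; committed c=11)
Op 4: BEGIN: in_txn=True, pending={}
Op 5: COMMIT: merged [] into committed; committed now {a=8, c=11, d=15, e=4}
Op 6: UPDATE e=18 (auto-commit; committed e=18)
Final committed: {a=8, c=11, d=15, e=18}

Answer: 8 11 15 18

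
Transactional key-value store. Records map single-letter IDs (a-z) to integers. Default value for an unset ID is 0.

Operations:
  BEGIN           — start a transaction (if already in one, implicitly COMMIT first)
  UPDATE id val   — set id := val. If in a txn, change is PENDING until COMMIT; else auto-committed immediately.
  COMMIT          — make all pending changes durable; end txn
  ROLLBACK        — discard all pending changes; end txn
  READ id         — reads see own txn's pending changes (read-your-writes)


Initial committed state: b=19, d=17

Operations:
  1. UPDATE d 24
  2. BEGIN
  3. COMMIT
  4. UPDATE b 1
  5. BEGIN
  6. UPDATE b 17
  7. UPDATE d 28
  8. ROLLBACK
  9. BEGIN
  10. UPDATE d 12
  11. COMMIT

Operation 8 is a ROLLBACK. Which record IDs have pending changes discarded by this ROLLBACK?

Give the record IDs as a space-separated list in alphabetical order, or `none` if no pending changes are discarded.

Initial committed: {b=19, d=17}
Op 1: UPDATE d=24 (auto-commit; committed d=24)
Op 2: BEGIN: in_txn=True, pending={}
Op 3: COMMIT: merged [] into committed; committed now {b=19, d=24}
Op 4: UPDATE b=1 (auto-commit; committed b=1)
Op 5: BEGIN: in_txn=True, pending={}
Op 6: UPDATE b=17 (pending; pending now {b=17})
Op 7: UPDATE d=28 (pending; pending now {b=17, d=28})
Op 8: ROLLBACK: discarded pending ['b', 'd']; in_txn=False
Op 9: BEGIN: in_txn=True, pending={}
Op 10: UPDATE d=12 (pending; pending now {d=12})
Op 11: COMMIT: merged ['d'] into committed; committed now {b=1, d=12}
ROLLBACK at op 8 discards: ['b', 'd']

Answer: b d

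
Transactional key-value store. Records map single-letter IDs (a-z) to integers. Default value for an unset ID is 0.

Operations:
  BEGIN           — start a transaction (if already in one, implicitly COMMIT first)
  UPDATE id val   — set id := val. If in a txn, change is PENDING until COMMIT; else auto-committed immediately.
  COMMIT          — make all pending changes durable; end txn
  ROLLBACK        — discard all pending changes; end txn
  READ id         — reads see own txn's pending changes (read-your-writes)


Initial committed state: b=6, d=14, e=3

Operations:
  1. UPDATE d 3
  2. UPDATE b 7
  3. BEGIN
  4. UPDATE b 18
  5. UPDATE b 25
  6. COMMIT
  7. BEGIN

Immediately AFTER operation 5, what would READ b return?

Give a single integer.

Initial committed: {b=6, d=14, e=3}
Op 1: UPDATE d=3 (auto-commit; committed d=3)
Op 2: UPDATE b=7 (auto-commit; committed b=7)
Op 3: BEGIN: in_txn=True, pending={}
Op 4: UPDATE b=18 (pending; pending now {b=18})
Op 5: UPDATE b=25 (pending; pending now {b=25})
After op 5: visible(b) = 25 (pending={b=25}, committed={b=7, d=3, e=3})

Answer: 25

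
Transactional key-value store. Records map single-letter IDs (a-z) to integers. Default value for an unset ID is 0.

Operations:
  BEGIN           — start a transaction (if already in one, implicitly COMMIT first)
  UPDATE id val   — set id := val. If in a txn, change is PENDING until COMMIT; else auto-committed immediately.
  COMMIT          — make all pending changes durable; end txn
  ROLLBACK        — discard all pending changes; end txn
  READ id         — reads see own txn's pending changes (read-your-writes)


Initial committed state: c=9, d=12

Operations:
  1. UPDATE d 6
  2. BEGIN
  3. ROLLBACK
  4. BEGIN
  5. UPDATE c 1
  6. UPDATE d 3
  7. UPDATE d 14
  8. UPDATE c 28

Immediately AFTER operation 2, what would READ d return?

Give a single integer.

Initial committed: {c=9, d=12}
Op 1: UPDATE d=6 (auto-commit; committed d=6)
Op 2: BEGIN: in_txn=True, pending={}
After op 2: visible(d) = 6 (pending={}, committed={c=9, d=6})

Answer: 6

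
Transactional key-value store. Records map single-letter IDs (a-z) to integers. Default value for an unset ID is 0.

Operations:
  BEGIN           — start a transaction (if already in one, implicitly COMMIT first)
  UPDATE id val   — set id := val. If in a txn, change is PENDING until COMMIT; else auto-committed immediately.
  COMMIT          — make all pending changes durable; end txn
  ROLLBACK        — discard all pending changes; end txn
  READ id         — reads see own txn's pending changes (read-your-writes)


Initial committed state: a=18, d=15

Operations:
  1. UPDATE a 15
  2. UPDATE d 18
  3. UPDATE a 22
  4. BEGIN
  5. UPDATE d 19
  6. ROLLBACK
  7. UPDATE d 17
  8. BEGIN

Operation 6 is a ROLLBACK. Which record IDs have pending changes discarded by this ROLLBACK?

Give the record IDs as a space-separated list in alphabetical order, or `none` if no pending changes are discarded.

Answer: d

Derivation:
Initial committed: {a=18, d=15}
Op 1: UPDATE a=15 (auto-commit; committed a=15)
Op 2: UPDATE d=18 (auto-commit; committed d=18)
Op 3: UPDATE a=22 (auto-commit; committed a=22)
Op 4: BEGIN: in_txn=True, pending={}
Op 5: UPDATE d=19 (pending; pending now {d=19})
Op 6: ROLLBACK: discarded pending ['d']; in_txn=False
Op 7: UPDATE d=17 (auto-commit; committed d=17)
Op 8: BEGIN: in_txn=True, pending={}
ROLLBACK at op 6 discards: ['d']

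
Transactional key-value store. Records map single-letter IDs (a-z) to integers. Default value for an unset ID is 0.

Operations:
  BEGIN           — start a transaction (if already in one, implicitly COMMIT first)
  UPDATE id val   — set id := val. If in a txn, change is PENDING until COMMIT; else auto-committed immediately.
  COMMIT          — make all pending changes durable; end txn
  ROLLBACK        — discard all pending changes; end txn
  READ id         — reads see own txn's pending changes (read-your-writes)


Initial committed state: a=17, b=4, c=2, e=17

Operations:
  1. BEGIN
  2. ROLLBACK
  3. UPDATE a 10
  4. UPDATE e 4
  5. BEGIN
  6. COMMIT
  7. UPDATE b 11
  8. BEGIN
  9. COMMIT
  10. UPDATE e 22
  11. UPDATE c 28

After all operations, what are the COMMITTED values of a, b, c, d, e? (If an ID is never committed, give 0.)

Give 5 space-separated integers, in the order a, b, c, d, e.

Initial committed: {a=17, b=4, c=2, e=17}
Op 1: BEGIN: in_txn=True, pending={}
Op 2: ROLLBACK: discarded pending []; in_txn=False
Op 3: UPDATE a=10 (auto-commit; committed a=10)
Op 4: UPDATE e=4 (auto-commit; committed e=4)
Op 5: BEGIN: in_txn=True, pending={}
Op 6: COMMIT: merged [] into committed; committed now {a=10, b=4, c=2, e=4}
Op 7: UPDATE b=11 (auto-commit; committed b=11)
Op 8: BEGIN: in_txn=True, pending={}
Op 9: COMMIT: merged [] into committed; committed now {a=10, b=11, c=2, e=4}
Op 10: UPDATE e=22 (auto-commit; committed e=22)
Op 11: UPDATE c=28 (auto-commit; committed c=28)
Final committed: {a=10, b=11, c=28, e=22}

Answer: 10 11 28 0 22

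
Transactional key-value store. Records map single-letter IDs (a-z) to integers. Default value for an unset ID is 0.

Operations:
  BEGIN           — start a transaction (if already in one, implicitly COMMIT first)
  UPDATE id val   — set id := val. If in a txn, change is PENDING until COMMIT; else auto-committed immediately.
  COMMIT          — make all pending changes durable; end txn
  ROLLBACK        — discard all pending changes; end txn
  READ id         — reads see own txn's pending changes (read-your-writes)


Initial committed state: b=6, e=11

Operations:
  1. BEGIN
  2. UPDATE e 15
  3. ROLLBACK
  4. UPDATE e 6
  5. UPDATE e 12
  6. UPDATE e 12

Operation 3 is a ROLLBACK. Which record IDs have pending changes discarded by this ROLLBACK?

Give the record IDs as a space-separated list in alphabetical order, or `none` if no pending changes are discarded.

Initial committed: {b=6, e=11}
Op 1: BEGIN: in_txn=True, pending={}
Op 2: UPDATE e=15 (pending; pending now {e=15})
Op 3: ROLLBACK: discarded pending ['e']; in_txn=False
Op 4: UPDATE e=6 (auto-commit; committed e=6)
Op 5: UPDATE e=12 (auto-commit; committed e=12)
Op 6: UPDATE e=12 (auto-commit; committed e=12)
ROLLBACK at op 3 discards: ['e']

Answer: e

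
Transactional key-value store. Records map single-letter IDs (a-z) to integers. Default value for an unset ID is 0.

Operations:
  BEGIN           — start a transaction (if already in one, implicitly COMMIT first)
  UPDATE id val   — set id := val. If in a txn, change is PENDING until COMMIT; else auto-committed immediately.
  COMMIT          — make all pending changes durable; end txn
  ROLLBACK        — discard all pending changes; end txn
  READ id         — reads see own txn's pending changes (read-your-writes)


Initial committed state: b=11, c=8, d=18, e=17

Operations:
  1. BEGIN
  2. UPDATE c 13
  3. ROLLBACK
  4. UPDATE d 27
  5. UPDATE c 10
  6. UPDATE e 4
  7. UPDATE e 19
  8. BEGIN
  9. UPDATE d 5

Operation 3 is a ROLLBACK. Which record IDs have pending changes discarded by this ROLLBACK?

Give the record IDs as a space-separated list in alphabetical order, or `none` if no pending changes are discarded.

Answer: c

Derivation:
Initial committed: {b=11, c=8, d=18, e=17}
Op 1: BEGIN: in_txn=True, pending={}
Op 2: UPDATE c=13 (pending; pending now {c=13})
Op 3: ROLLBACK: discarded pending ['c']; in_txn=False
Op 4: UPDATE d=27 (auto-commit; committed d=27)
Op 5: UPDATE c=10 (auto-commit; committed c=10)
Op 6: UPDATE e=4 (auto-commit; committed e=4)
Op 7: UPDATE e=19 (auto-commit; committed e=19)
Op 8: BEGIN: in_txn=True, pending={}
Op 9: UPDATE d=5 (pending; pending now {d=5})
ROLLBACK at op 3 discards: ['c']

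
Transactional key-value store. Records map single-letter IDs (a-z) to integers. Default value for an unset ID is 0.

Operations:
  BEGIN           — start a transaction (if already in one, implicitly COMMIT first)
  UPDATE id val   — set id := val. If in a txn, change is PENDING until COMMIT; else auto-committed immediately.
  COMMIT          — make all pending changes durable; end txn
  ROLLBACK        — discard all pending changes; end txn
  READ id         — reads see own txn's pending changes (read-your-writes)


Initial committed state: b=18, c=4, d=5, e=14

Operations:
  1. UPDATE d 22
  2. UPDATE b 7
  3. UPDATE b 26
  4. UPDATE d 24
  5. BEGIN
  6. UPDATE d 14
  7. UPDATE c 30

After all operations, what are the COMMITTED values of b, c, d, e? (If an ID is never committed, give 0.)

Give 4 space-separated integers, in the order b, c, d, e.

Answer: 26 4 24 14

Derivation:
Initial committed: {b=18, c=4, d=5, e=14}
Op 1: UPDATE d=22 (auto-commit; committed d=22)
Op 2: UPDATE b=7 (auto-commit; committed b=7)
Op 3: UPDATE b=26 (auto-commit; committed b=26)
Op 4: UPDATE d=24 (auto-commit; committed d=24)
Op 5: BEGIN: in_txn=True, pending={}
Op 6: UPDATE d=14 (pending; pending now {d=14})
Op 7: UPDATE c=30 (pending; pending now {c=30, d=14})
Final committed: {b=26, c=4, d=24, e=14}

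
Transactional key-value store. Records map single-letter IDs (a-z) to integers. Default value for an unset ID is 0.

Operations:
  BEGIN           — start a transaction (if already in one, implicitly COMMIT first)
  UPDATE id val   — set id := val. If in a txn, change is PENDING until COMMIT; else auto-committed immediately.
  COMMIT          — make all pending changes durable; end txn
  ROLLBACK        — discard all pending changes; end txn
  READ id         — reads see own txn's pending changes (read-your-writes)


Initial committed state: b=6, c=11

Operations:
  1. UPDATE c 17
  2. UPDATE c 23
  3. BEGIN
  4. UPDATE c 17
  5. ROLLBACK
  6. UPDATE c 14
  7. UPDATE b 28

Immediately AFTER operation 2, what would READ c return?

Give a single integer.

Initial committed: {b=6, c=11}
Op 1: UPDATE c=17 (auto-commit; committed c=17)
Op 2: UPDATE c=23 (auto-commit; committed c=23)
After op 2: visible(c) = 23 (pending={}, committed={b=6, c=23})

Answer: 23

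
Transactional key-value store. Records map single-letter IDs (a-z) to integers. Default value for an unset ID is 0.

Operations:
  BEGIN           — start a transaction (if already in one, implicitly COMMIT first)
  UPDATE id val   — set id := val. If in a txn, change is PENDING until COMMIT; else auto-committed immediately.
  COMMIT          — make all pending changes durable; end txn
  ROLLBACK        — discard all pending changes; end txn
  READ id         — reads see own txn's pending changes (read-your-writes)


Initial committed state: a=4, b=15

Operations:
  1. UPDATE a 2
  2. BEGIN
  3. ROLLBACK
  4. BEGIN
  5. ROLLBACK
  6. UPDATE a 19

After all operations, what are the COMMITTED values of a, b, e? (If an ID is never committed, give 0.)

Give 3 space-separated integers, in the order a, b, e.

Initial committed: {a=4, b=15}
Op 1: UPDATE a=2 (auto-commit; committed a=2)
Op 2: BEGIN: in_txn=True, pending={}
Op 3: ROLLBACK: discarded pending []; in_txn=False
Op 4: BEGIN: in_txn=True, pending={}
Op 5: ROLLBACK: discarded pending []; in_txn=False
Op 6: UPDATE a=19 (auto-commit; committed a=19)
Final committed: {a=19, b=15}

Answer: 19 15 0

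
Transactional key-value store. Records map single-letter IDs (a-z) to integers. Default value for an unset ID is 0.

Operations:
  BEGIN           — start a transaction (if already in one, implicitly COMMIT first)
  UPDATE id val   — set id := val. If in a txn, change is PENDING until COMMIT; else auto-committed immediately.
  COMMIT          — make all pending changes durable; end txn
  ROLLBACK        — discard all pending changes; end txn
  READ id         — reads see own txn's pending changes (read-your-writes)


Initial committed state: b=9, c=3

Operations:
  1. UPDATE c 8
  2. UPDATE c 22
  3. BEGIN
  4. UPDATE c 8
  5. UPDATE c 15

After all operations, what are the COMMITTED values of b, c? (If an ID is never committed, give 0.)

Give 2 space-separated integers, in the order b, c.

Initial committed: {b=9, c=3}
Op 1: UPDATE c=8 (auto-commit; committed c=8)
Op 2: UPDATE c=22 (auto-commit; committed c=22)
Op 3: BEGIN: in_txn=True, pending={}
Op 4: UPDATE c=8 (pending; pending now {c=8})
Op 5: UPDATE c=15 (pending; pending now {c=15})
Final committed: {b=9, c=22}

Answer: 9 22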